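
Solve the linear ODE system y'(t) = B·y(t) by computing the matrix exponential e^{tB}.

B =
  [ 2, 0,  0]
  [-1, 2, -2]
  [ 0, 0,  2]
e^{tB} =
  [exp(2*t), 0, 0]
  [-t*exp(2*t), exp(2*t), -2*t*exp(2*t)]
  [0, 0, exp(2*t)]

Strategy: write B = P · J · P⁻¹ where J is a Jordan canonical form, so e^{tB} = P · e^{tJ} · P⁻¹, and e^{tJ} can be computed block-by-block.

B has Jordan form
J =
  [2, 1, 0]
  [0, 2, 0]
  [0, 0, 2]
(up to reordering of blocks).

Per-block formulas:
  For a 2×2 Jordan block J_2(2): exp(t · J_2(2)) = e^(2t)·(I + t·N), where N is the 2×2 nilpotent shift.
  For a 1×1 block at λ = 2: exp(t · [2]) = [e^(2t)].

After assembling e^{tJ} and conjugating by P, we get:

e^{tB} =
  [exp(2*t), 0, 0]
  [-t*exp(2*t), exp(2*t), -2*t*exp(2*t)]
  [0, 0, exp(2*t)]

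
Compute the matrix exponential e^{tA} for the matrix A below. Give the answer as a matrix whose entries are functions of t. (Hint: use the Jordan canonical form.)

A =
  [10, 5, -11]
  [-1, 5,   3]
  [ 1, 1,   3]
e^{tA} =
  [4*t*exp(6*t) + exp(6*t), 2*t^2*exp(6*t) + 5*t*exp(6*t), 2*t^2*exp(6*t) - 11*t*exp(6*t)]
  [-t*exp(6*t), -t^2*exp(6*t)/2 - t*exp(6*t) + exp(6*t), -t^2*exp(6*t)/2 + 3*t*exp(6*t)]
  [t*exp(6*t), t^2*exp(6*t)/2 + t*exp(6*t), t^2*exp(6*t)/2 - 3*t*exp(6*t) + exp(6*t)]

Strategy: write A = P · J · P⁻¹ where J is a Jordan canonical form, so e^{tA} = P · e^{tJ} · P⁻¹, and e^{tJ} can be computed block-by-block.

A has Jordan form
J =
  [6, 1, 0]
  [0, 6, 1]
  [0, 0, 6]
(up to reordering of blocks).

Per-block formulas:
  For a 3×3 Jordan block J_3(6): exp(t · J_3(6)) = e^(6t)·(I + t·N + (t^2/2)·N^2), where N is the 3×3 nilpotent shift.

After assembling e^{tJ} and conjugating by P, we get:

e^{tA} =
  [4*t*exp(6*t) + exp(6*t), 2*t^2*exp(6*t) + 5*t*exp(6*t), 2*t^2*exp(6*t) - 11*t*exp(6*t)]
  [-t*exp(6*t), -t^2*exp(6*t)/2 - t*exp(6*t) + exp(6*t), -t^2*exp(6*t)/2 + 3*t*exp(6*t)]
  [t*exp(6*t), t^2*exp(6*t)/2 + t*exp(6*t), t^2*exp(6*t)/2 - 3*t*exp(6*t) + exp(6*t)]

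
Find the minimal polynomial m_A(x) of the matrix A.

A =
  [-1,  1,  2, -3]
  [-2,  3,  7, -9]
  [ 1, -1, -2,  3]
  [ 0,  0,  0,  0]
x^3

The characteristic polynomial is χ_A(x) = x^4, so the eigenvalues are known. The minimal polynomial is
  m_A(x) = Π_λ (x − λ)^{k_λ}
where k_λ is the size of the *largest* Jordan block for λ (equivalently, the smallest k with (A − λI)^k v = 0 for every generalised eigenvector v of λ).

  λ = 0: largest Jordan block has size 3, contributing (x − 0)^3

So m_A(x) = x^3 = x^3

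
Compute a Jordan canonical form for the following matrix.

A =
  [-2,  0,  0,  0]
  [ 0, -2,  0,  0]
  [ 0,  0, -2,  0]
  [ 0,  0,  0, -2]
J_1(-2) ⊕ J_1(-2) ⊕ J_1(-2) ⊕ J_1(-2)

The characteristic polynomial is
  det(x·I − A) = x^4 + 8*x^3 + 24*x^2 + 32*x + 16 = (x + 2)^4

Eigenvalues and multiplicities (the geometric multiplicity of λ is n − rank(A − λI), which equals the number of Jordan blocks for λ):
  λ = -2: algebraic multiplicity = 4, geometric multiplicity = 4

Determining the block sizes for each eigenvalue:
  λ = -2: gm = am = 4, so every block has size 1 → block sizes [1, 1, 1, 1]

Assembling the blocks gives a Jordan form
J =
  [-2,  0,  0,  0]
  [ 0, -2,  0,  0]
  [ 0,  0, -2,  0]
  [ 0,  0,  0, -2]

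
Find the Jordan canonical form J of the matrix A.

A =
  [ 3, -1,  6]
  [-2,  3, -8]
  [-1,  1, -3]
J_3(1)

The characteristic polynomial is
  det(x·I − A) = x^3 - 3*x^2 + 3*x - 1 = (x - 1)^3

Eigenvalues and multiplicities (the geometric multiplicity of λ is n − rank(A − λI), which equals the number of Jordan blocks for λ):
  λ = 1: algebraic multiplicity = 3, geometric multiplicity = 1

Determining the block sizes for each eigenvalue:
  λ = 1: one block (gm = 1), so the single block has size am = 3 → block sizes [3]

Assembling the blocks gives a Jordan form
J =
  [1, 1, 0]
  [0, 1, 1]
  [0, 0, 1]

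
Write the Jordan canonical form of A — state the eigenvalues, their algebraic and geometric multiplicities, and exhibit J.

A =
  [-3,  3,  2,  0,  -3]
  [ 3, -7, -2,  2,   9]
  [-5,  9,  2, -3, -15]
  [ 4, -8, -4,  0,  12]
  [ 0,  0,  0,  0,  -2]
J_2(-2) ⊕ J_2(-2) ⊕ J_1(-2)

The characteristic polynomial is
  det(x·I − A) = x^5 + 10*x^4 + 40*x^3 + 80*x^2 + 80*x + 32 = (x + 2)^5

Eigenvalues and multiplicities (the geometric multiplicity of λ is n − rank(A − λI), which equals the number of Jordan blocks for λ):
  λ = -2: algebraic multiplicity = 5, geometric multiplicity = 3

Determining the block sizes for each eigenvalue:
  λ = -2: with am = 5 and gm = 3, the partition is not yet determined (e.g. several partitions of 5 into 3 parts exist). Let N = A − (-2)·I. Computing rank(N^1) = 2, rank(N^2) = 0; the number of blocks of size ≥ j is rank(N^{j−1}) − rank(N^j), giving [3, 2]. So we have 2 block(s) of size 2, 1 block(s) of size 1 → block sizes [2, 2, 1]

Assembling the blocks gives a Jordan form
J =
  [-2,  1,  0,  0,  0]
  [ 0, -2,  0,  0,  0]
  [ 0,  0, -2,  1,  0]
  [ 0,  0,  0, -2,  0]
  [ 0,  0,  0,  0, -2]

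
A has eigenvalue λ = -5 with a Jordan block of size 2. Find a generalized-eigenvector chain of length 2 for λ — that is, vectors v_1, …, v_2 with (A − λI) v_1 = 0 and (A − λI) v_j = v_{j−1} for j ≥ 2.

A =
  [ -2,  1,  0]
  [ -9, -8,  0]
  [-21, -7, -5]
A Jordan chain for λ = -5 of length 2:
v_1 = (3, -9, -21)ᵀ
v_2 = (1, 0, 0)ᵀ

Let N = A − (-5)·I. We want v_2 with N^2 v_2 = 0 but N^1 v_2 ≠ 0; then v_{j-1} := N · v_j for j = 2, …, 2.

Pick v_2 = (1, 0, 0)ᵀ.
Then v_1 = N · v_2 = (3, -9, -21)ᵀ.

Sanity check: (A − (-5)·I) v_1 = (0, 0, 0)ᵀ = 0. ✓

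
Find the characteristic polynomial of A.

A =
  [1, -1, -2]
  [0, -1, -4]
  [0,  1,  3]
x^3 - 3*x^2 + 3*x - 1

Expanding det(x·I − A) (e.g. by cofactor expansion or by noting that A is similar to its Jordan form J, which has the same characteristic polynomial as A) gives
  χ_A(x) = x^3 - 3*x^2 + 3*x - 1
which factors as (x - 1)^3. The eigenvalues (with algebraic multiplicities) are λ = 1 with multiplicity 3.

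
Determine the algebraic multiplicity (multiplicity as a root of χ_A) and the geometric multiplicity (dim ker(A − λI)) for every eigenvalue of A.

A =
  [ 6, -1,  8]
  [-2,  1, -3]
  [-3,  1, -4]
λ = 1: alg = 3, geom = 1

Step 1 — factor the characteristic polynomial to read off the algebraic multiplicities:
  χ_A(x) = (x - 1)^3

Step 2 — compute geometric multiplicities via the rank-nullity identity g(λ) = n − rank(A − λI):
  rank(A − (1)·I) = 2, so dim ker(A − (1)·I) = n − 2 = 1

Summary:
  λ = 1: algebraic multiplicity = 3, geometric multiplicity = 1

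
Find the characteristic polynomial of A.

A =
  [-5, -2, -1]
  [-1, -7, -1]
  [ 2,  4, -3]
x^3 + 15*x^2 + 75*x + 125

Expanding det(x·I − A) (e.g. by cofactor expansion or by noting that A is similar to its Jordan form J, which has the same characteristic polynomial as A) gives
  χ_A(x) = x^3 + 15*x^2 + 75*x + 125
which factors as (x + 5)^3. The eigenvalues (with algebraic multiplicities) are λ = -5 with multiplicity 3.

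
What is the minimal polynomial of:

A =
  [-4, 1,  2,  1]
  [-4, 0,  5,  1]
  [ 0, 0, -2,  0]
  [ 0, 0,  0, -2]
x^3 + 6*x^2 + 12*x + 8

The characteristic polynomial is χ_A(x) = (x + 2)^4, so the eigenvalues are known. The minimal polynomial is
  m_A(x) = Π_λ (x − λ)^{k_λ}
where k_λ is the size of the *largest* Jordan block for λ (equivalently, the smallest k with (A − λI)^k v = 0 for every generalised eigenvector v of λ).

  λ = -2: largest Jordan block has size 3, contributing (x + 2)^3

So m_A(x) = (x + 2)^3 = x^3 + 6*x^2 + 12*x + 8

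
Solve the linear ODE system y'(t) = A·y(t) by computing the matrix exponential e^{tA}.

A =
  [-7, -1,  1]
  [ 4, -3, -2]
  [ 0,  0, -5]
e^{tA} =
  [-2*t*exp(-5*t) + exp(-5*t), -t*exp(-5*t), t*exp(-5*t)]
  [4*t*exp(-5*t), 2*t*exp(-5*t) + exp(-5*t), -2*t*exp(-5*t)]
  [0, 0, exp(-5*t)]

Strategy: write A = P · J · P⁻¹ where J is a Jordan canonical form, so e^{tA} = P · e^{tJ} · P⁻¹, and e^{tJ} can be computed block-by-block.

A has Jordan form
J =
  [-5,  1,  0]
  [ 0, -5,  0]
  [ 0,  0, -5]
(up to reordering of blocks).

Per-block formulas:
  For a 1×1 block at λ = -5: exp(t · [-5]) = [e^(-5t)].
  For a 2×2 Jordan block J_2(-5): exp(t · J_2(-5)) = e^(-5t)·(I + t·N), where N is the 2×2 nilpotent shift.

After assembling e^{tJ} and conjugating by P, we get:

e^{tA} =
  [-2*t*exp(-5*t) + exp(-5*t), -t*exp(-5*t), t*exp(-5*t)]
  [4*t*exp(-5*t), 2*t*exp(-5*t) + exp(-5*t), -2*t*exp(-5*t)]
  [0, 0, exp(-5*t)]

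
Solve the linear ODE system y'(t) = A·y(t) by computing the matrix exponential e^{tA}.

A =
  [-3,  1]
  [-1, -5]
e^{tA} =
  [t*exp(-4*t) + exp(-4*t), t*exp(-4*t)]
  [-t*exp(-4*t), -t*exp(-4*t) + exp(-4*t)]

Strategy: write A = P · J · P⁻¹ where J is a Jordan canonical form, so e^{tA} = P · e^{tJ} · P⁻¹, and e^{tJ} can be computed block-by-block.

A has Jordan form
J =
  [-4,  1]
  [ 0, -4]
(up to reordering of blocks).

Per-block formulas:
  For a 2×2 Jordan block J_2(-4): exp(t · J_2(-4)) = e^(-4t)·(I + t·N), where N is the 2×2 nilpotent shift.

After assembling e^{tJ} and conjugating by P, we get:

e^{tA} =
  [t*exp(-4*t) + exp(-4*t), t*exp(-4*t)]
  [-t*exp(-4*t), -t*exp(-4*t) + exp(-4*t)]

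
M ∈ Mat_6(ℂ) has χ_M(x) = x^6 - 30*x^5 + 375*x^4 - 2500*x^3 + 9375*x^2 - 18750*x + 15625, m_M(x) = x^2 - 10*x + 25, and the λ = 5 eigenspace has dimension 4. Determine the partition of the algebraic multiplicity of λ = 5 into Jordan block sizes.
Block sizes for λ = 5: [2, 2, 1, 1]

Step 1 — from the characteristic polynomial, algebraic multiplicity of λ = 5 is 6. From dim ker(M − (5)·I) = 4, there are exactly 4 Jordan blocks for λ = 5.
Step 2 — from the minimal polynomial, the factor (x − 5)^2 tells us the largest block for λ = 5 has size 2.
Step 3 — with total size 6, 4 blocks, and largest block 2, the block sizes (in nonincreasing order) are [2, 2, 1, 1].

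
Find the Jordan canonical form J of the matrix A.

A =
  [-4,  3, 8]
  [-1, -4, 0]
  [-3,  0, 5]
J_3(-1)

The characteristic polynomial is
  det(x·I − A) = x^3 + 3*x^2 + 3*x + 1 = (x + 1)^3

Eigenvalues and multiplicities (the geometric multiplicity of λ is n − rank(A − λI), which equals the number of Jordan blocks for λ):
  λ = -1: algebraic multiplicity = 3, geometric multiplicity = 1

Determining the block sizes for each eigenvalue:
  λ = -1: one block (gm = 1), so the single block has size am = 3 → block sizes [3]

Assembling the blocks gives a Jordan form
J =
  [-1,  1,  0]
  [ 0, -1,  1]
  [ 0,  0, -1]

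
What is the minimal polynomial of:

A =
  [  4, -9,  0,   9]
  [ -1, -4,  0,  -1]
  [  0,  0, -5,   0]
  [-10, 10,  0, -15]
x^2 + 10*x + 25

The characteristic polynomial is χ_A(x) = (x + 5)^4, so the eigenvalues are known. The minimal polynomial is
  m_A(x) = Π_λ (x − λ)^{k_λ}
where k_λ is the size of the *largest* Jordan block for λ (equivalently, the smallest k with (A − λI)^k v = 0 for every generalised eigenvector v of λ).

  λ = -5: largest Jordan block has size 2, contributing (x + 5)^2

So m_A(x) = (x + 5)^2 = x^2 + 10*x + 25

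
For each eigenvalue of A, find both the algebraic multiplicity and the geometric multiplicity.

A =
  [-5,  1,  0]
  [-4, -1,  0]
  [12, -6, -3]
λ = -3: alg = 3, geom = 2

Step 1 — factor the characteristic polynomial to read off the algebraic multiplicities:
  χ_A(x) = (x + 3)^3

Step 2 — compute geometric multiplicities via the rank-nullity identity g(λ) = n − rank(A − λI):
  rank(A − (-3)·I) = 1, so dim ker(A − (-3)·I) = n − 1 = 2

Summary:
  λ = -3: algebraic multiplicity = 3, geometric multiplicity = 2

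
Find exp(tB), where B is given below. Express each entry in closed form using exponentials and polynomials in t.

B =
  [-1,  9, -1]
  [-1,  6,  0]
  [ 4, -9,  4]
e^{tB} =
  [3*t^2*exp(3*t)/2 - 4*t*exp(3*t) + exp(3*t), 9*t*exp(3*t), 3*t^2*exp(3*t)/2 - t*exp(3*t)]
  [t^2*exp(3*t)/2 - t*exp(3*t), 3*t*exp(3*t) + exp(3*t), t^2*exp(3*t)/2]
  [-3*t^2*exp(3*t)/2 + 4*t*exp(3*t), -9*t*exp(3*t), -3*t^2*exp(3*t)/2 + t*exp(3*t) + exp(3*t)]

Strategy: write B = P · J · P⁻¹ where J is a Jordan canonical form, so e^{tB} = P · e^{tJ} · P⁻¹, and e^{tJ} can be computed block-by-block.

B has Jordan form
J =
  [3, 1, 0]
  [0, 3, 1]
  [0, 0, 3]
(up to reordering of blocks).

Per-block formulas:
  For a 3×3 Jordan block J_3(3): exp(t · J_3(3)) = e^(3t)·(I + t·N + (t^2/2)·N^2), where N is the 3×3 nilpotent shift.

After assembling e^{tJ} and conjugating by P, we get:

e^{tB} =
  [3*t^2*exp(3*t)/2 - 4*t*exp(3*t) + exp(3*t), 9*t*exp(3*t), 3*t^2*exp(3*t)/2 - t*exp(3*t)]
  [t^2*exp(3*t)/2 - t*exp(3*t), 3*t*exp(3*t) + exp(3*t), t^2*exp(3*t)/2]
  [-3*t^2*exp(3*t)/2 + 4*t*exp(3*t), -9*t*exp(3*t), -3*t^2*exp(3*t)/2 + t*exp(3*t) + exp(3*t)]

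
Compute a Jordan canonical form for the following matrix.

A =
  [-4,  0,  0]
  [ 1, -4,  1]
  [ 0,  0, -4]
J_2(-4) ⊕ J_1(-4)

The characteristic polynomial is
  det(x·I − A) = x^3 + 12*x^2 + 48*x + 64 = (x + 4)^3

Eigenvalues and multiplicities (the geometric multiplicity of λ is n − rank(A − λI), which equals the number of Jordan blocks for λ):
  λ = -4: algebraic multiplicity = 3, geometric multiplicity = 2

Determining the block sizes for each eigenvalue:
  λ = -4: 2 blocks summing to 3 forces exactly one block of size 2 and the rest size 1 → block sizes [2, 1]

Assembling the blocks gives a Jordan form
J =
  [-4,  1,  0]
  [ 0, -4,  0]
  [ 0,  0, -4]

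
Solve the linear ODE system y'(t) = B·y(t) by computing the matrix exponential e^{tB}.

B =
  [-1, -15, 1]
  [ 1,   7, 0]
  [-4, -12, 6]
e^{tB} =
  [3*t^2*exp(4*t) - 5*t*exp(4*t) + exp(4*t), 9*t^2*exp(4*t) - 15*t*exp(4*t), -3*t^2*exp(4*t)/2 + t*exp(4*t)]
  [-t^2*exp(4*t) + t*exp(4*t), -3*t^2*exp(4*t) + 3*t*exp(4*t) + exp(4*t), t^2*exp(4*t)/2]
  [-4*t*exp(4*t), -12*t*exp(4*t), 2*t*exp(4*t) + exp(4*t)]

Strategy: write B = P · J · P⁻¹ where J is a Jordan canonical form, so e^{tB} = P · e^{tJ} · P⁻¹, and e^{tJ} can be computed block-by-block.

B has Jordan form
J =
  [4, 1, 0]
  [0, 4, 1]
  [0, 0, 4]
(up to reordering of blocks).

Per-block formulas:
  For a 3×3 Jordan block J_3(4): exp(t · J_3(4)) = e^(4t)·(I + t·N + (t^2/2)·N^2), where N is the 3×3 nilpotent shift.

After assembling e^{tJ} and conjugating by P, we get:

e^{tB} =
  [3*t^2*exp(4*t) - 5*t*exp(4*t) + exp(4*t), 9*t^2*exp(4*t) - 15*t*exp(4*t), -3*t^2*exp(4*t)/2 + t*exp(4*t)]
  [-t^2*exp(4*t) + t*exp(4*t), -3*t^2*exp(4*t) + 3*t*exp(4*t) + exp(4*t), t^2*exp(4*t)/2]
  [-4*t*exp(4*t), -12*t*exp(4*t), 2*t*exp(4*t) + exp(4*t)]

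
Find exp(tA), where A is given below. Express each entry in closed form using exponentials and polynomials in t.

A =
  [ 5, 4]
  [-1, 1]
e^{tA} =
  [2*t*exp(3*t) + exp(3*t), 4*t*exp(3*t)]
  [-t*exp(3*t), -2*t*exp(3*t) + exp(3*t)]

Strategy: write A = P · J · P⁻¹ where J is a Jordan canonical form, so e^{tA} = P · e^{tJ} · P⁻¹, and e^{tJ} can be computed block-by-block.

A has Jordan form
J =
  [3, 1]
  [0, 3]
(up to reordering of blocks).

Per-block formulas:
  For a 2×2 Jordan block J_2(3): exp(t · J_2(3)) = e^(3t)·(I + t·N), where N is the 2×2 nilpotent shift.

After assembling e^{tJ} and conjugating by P, we get:

e^{tA} =
  [2*t*exp(3*t) + exp(3*t), 4*t*exp(3*t)]
  [-t*exp(3*t), -2*t*exp(3*t) + exp(3*t)]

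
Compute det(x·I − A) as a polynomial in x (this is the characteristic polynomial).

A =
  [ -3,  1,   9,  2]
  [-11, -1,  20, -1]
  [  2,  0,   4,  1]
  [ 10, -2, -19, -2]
x^4 + 2*x^3 - 23*x^2 - 24*x + 144

Expanding det(x·I − A) (e.g. by cofactor expansion or by noting that A is similar to its Jordan form J, which has the same characteristic polynomial as A) gives
  χ_A(x) = x^4 + 2*x^3 - 23*x^2 - 24*x + 144
which factors as (x - 3)^2*(x + 4)^2. The eigenvalues (with algebraic multiplicities) are λ = -4 with multiplicity 2, λ = 3 with multiplicity 2.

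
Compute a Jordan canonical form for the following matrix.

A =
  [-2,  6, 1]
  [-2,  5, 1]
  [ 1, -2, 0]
J_3(1)

The characteristic polynomial is
  det(x·I − A) = x^3 - 3*x^2 + 3*x - 1 = (x - 1)^3

Eigenvalues and multiplicities (the geometric multiplicity of λ is n − rank(A − λI), which equals the number of Jordan blocks for λ):
  λ = 1: algebraic multiplicity = 3, geometric multiplicity = 1

Determining the block sizes for each eigenvalue:
  λ = 1: one block (gm = 1), so the single block has size am = 3 → block sizes [3]

Assembling the blocks gives a Jordan form
J =
  [1, 1, 0]
  [0, 1, 1]
  [0, 0, 1]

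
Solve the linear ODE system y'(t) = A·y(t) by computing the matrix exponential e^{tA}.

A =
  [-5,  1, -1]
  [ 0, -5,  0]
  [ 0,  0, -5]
e^{tA} =
  [exp(-5*t), t*exp(-5*t), -t*exp(-5*t)]
  [0, exp(-5*t), 0]
  [0, 0, exp(-5*t)]

Strategy: write A = P · J · P⁻¹ where J is a Jordan canonical form, so e^{tA} = P · e^{tJ} · P⁻¹, and e^{tJ} can be computed block-by-block.

A has Jordan form
J =
  [-5,  1,  0]
  [ 0, -5,  0]
  [ 0,  0, -5]
(up to reordering of blocks).

Per-block formulas:
  For a 2×2 Jordan block J_2(-5): exp(t · J_2(-5)) = e^(-5t)·(I + t·N), where N is the 2×2 nilpotent shift.
  For a 1×1 block at λ = -5: exp(t · [-5]) = [e^(-5t)].

After assembling e^{tJ} and conjugating by P, we get:

e^{tA} =
  [exp(-5*t), t*exp(-5*t), -t*exp(-5*t)]
  [0, exp(-5*t), 0]
  [0, 0, exp(-5*t)]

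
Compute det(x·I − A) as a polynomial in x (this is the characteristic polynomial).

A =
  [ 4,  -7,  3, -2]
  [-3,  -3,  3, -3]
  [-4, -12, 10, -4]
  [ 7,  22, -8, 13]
x^4 - 24*x^3 + 216*x^2 - 864*x + 1296

Expanding det(x·I − A) (e.g. by cofactor expansion or by noting that A is similar to its Jordan form J, which has the same characteristic polynomial as A) gives
  χ_A(x) = x^4 - 24*x^3 + 216*x^2 - 864*x + 1296
which factors as (x - 6)^4. The eigenvalues (with algebraic multiplicities) are λ = 6 with multiplicity 4.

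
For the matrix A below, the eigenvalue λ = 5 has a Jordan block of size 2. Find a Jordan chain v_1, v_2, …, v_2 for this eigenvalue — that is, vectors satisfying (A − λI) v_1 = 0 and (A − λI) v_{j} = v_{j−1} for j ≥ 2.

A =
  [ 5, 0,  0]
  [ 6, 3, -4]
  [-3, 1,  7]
A Jordan chain for λ = 5 of length 2:
v_1 = (0, 6, -3)ᵀ
v_2 = (1, 0, 0)ᵀ

Let N = A − (5)·I. We want v_2 with N^2 v_2 = 0 but N^1 v_2 ≠ 0; then v_{j-1} := N · v_j for j = 2, …, 2.

Pick v_2 = (1, 0, 0)ᵀ.
Then v_1 = N · v_2 = (0, 6, -3)ᵀ.

Sanity check: (A − (5)·I) v_1 = (0, 0, 0)ᵀ = 0. ✓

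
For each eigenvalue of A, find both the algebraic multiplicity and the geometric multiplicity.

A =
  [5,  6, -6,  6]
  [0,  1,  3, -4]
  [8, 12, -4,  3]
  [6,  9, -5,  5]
λ = 1: alg = 1, geom = 1; λ = 2: alg = 3, geom = 1

Step 1 — factor the characteristic polynomial to read off the algebraic multiplicities:
  χ_A(x) = (x - 2)^3*(x - 1)

Step 2 — compute geometric multiplicities via the rank-nullity identity g(λ) = n − rank(A − λI):
  rank(A − (1)·I) = 3, so dim ker(A − (1)·I) = n − 3 = 1
  rank(A − (2)·I) = 3, so dim ker(A − (2)·I) = n − 3 = 1

Summary:
  λ = 1: algebraic multiplicity = 1, geometric multiplicity = 1
  λ = 2: algebraic multiplicity = 3, geometric multiplicity = 1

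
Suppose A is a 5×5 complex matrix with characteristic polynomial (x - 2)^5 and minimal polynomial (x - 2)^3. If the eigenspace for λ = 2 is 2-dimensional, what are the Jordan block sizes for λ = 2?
Block sizes for λ = 2: [3, 2]

Step 1 — from the characteristic polynomial, algebraic multiplicity of λ = 2 is 5. From dim ker(A − (2)·I) = 2, there are exactly 2 Jordan blocks for λ = 2.
Step 2 — from the minimal polynomial, the factor (x − 2)^3 tells us the largest block for λ = 2 has size 3.
Step 3 — with total size 5, 2 blocks, and largest block 3, the block sizes (in nonincreasing order) are [3, 2].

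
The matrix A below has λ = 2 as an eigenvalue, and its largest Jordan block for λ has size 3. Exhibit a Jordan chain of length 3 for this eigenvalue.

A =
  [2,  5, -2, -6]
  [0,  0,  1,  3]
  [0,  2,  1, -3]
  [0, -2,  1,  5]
A Jordan chain for λ = 2 of length 3:
v_1 = (-2, 0, 0, 0)ᵀ
v_2 = (5, -2, 2, -2)ᵀ
v_3 = (0, 1, 0, 0)ᵀ

Let N = A − (2)·I. We want v_3 with N^3 v_3 = 0 but N^2 v_3 ≠ 0; then v_{j-1} := N · v_j for j = 3, …, 2.

Pick v_3 = (0, 1, 0, 0)ᵀ.
Then v_2 = N · v_3 = (5, -2, 2, -2)ᵀ.
Then v_1 = N · v_2 = (-2, 0, 0, 0)ᵀ.

Sanity check: (A − (2)·I) v_1 = (0, 0, 0, 0)ᵀ = 0. ✓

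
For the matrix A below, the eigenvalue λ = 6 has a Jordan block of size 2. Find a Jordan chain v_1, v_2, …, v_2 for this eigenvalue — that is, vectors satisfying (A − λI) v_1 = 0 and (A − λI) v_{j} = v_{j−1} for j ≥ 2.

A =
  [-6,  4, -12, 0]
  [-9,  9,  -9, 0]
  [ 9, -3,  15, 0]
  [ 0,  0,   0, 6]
A Jordan chain for λ = 6 of length 2:
v_1 = (-12, -9, 9, 0)ᵀ
v_2 = (1, 0, 0, 0)ᵀ

Let N = A − (6)·I. We want v_2 with N^2 v_2 = 0 but N^1 v_2 ≠ 0; then v_{j-1} := N · v_j for j = 2, …, 2.

Pick v_2 = (1, 0, 0, 0)ᵀ.
Then v_1 = N · v_2 = (-12, -9, 9, 0)ᵀ.

Sanity check: (A − (6)·I) v_1 = (0, 0, 0, 0)ᵀ = 0. ✓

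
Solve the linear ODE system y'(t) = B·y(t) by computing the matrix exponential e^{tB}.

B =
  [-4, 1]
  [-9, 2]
e^{tB} =
  [-3*t*exp(-t) + exp(-t), t*exp(-t)]
  [-9*t*exp(-t), 3*t*exp(-t) + exp(-t)]

Strategy: write B = P · J · P⁻¹ where J is a Jordan canonical form, so e^{tB} = P · e^{tJ} · P⁻¹, and e^{tJ} can be computed block-by-block.

B has Jordan form
J =
  [-1,  1]
  [ 0, -1]
(up to reordering of blocks).

Per-block formulas:
  For a 2×2 Jordan block J_2(-1): exp(t · J_2(-1)) = e^(-1t)·(I + t·N), where N is the 2×2 nilpotent shift.

After assembling e^{tJ} and conjugating by P, we get:

e^{tB} =
  [-3*t*exp(-t) + exp(-t), t*exp(-t)]
  [-9*t*exp(-t), 3*t*exp(-t) + exp(-t)]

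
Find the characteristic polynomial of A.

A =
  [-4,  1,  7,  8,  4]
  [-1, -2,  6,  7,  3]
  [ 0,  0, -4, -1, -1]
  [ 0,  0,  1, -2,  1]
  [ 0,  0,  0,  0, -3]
x^5 + 15*x^4 + 90*x^3 + 270*x^2 + 405*x + 243

Expanding det(x·I − A) (e.g. by cofactor expansion or by noting that A is similar to its Jordan form J, which has the same characteristic polynomial as A) gives
  χ_A(x) = x^5 + 15*x^4 + 90*x^3 + 270*x^2 + 405*x + 243
which factors as (x + 3)^5. The eigenvalues (with algebraic multiplicities) are λ = -3 with multiplicity 5.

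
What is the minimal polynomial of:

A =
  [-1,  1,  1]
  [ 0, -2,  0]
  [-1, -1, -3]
x^2 + 4*x + 4

The characteristic polynomial is χ_A(x) = (x + 2)^3, so the eigenvalues are known. The minimal polynomial is
  m_A(x) = Π_λ (x − λ)^{k_λ}
where k_λ is the size of the *largest* Jordan block for λ (equivalently, the smallest k with (A − λI)^k v = 0 for every generalised eigenvector v of λ).

  λ = -2: largest Jordan block has size 2, contributing (x + 2)^2

So m_A(x) = (x + 2)^2 = x^2 + 4*x + 4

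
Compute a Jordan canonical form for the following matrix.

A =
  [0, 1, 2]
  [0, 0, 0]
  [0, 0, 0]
J_2(0) ⊕ J_1(0)

The characteristic polynomial is
  det(x·I − A) = x^3

Eigenvalues and multiplicities (the geometric multiplicity of λ is n − rank(A − λI), which equals the number of Jordan blocks for λ):
  λ = 0: algebraic multiplicity = 3, geometric multiplicity = 2

Determining the block sizes for each eigenvalue:
  λ = 0: 2 blocks summing to 3 forces exactly one block of size 2 and the rest size 1 → block sizes [2, 1]

Assembling the blocks gives a Jordan form
J =
  [0, 1, 0]
  [0, 0, 0]
  [0, 0, 0]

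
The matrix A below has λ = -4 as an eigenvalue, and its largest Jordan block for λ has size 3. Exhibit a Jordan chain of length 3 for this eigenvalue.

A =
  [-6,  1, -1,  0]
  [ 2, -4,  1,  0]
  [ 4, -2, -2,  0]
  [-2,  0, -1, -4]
A Jordan chain for λ = -4 of length 3:
v_1 = (2, 0, -4, 0)ᵀ
v_2 = (-2, 2, 4, -2)ᵀ
v_3 = (1, 0, 0, 0)ᵀ

Let N = A − (-4)·I. We want v_3 with N^3 v_3 = 0 but N^2 v_3 ≠ 0; then v_{j-1} := N · v_j for j = 3, …, 2.

Pick v_3 = (1, 0, 0, 0)ᵀ.
Then v_2 = N · v_3 = (-2, 2, 4, -2)ᵀ.
Then v_1 = N · v_2 = (2, 0, -4, 0)ᵀ.

Sanity check: (A − (-4)·I) v_1 = (0, 0, 0, 0)ᵀ = 0. ✓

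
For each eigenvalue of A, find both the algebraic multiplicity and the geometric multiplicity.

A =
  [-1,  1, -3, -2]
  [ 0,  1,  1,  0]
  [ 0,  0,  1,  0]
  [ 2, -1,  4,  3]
λ = 1: alg = 4, geom = 2

Step 1 — factor the characteristic polynomial to read off the algebraic multiplicities:
  χ_A(x) = (x - 1)^4

Step 2 — compute geometric multiplicities via the rank-nullity identity g(λ) = n − rank(A − λI):
  rank(A − (1)·I) = 2, so dim ker(A − (1)·I) = n − 2 = 2

Summary:
  λ = 1: algebraic multiplicity = 4, geometric multiplicity = 2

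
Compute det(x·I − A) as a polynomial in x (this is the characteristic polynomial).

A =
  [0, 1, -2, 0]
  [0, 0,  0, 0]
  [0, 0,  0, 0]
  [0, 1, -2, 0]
x^4

Expanding det(x·I − A) (e.g. by cofactor expansion or by noting that A is similar to its Jordan form J, which has the same characteristic polynomial as A) gives
  χ_A(x) = x^4
which factors as x^4. The eigenvalues (with algebraic multiplicities) are λ = 0 with multiplicity 4.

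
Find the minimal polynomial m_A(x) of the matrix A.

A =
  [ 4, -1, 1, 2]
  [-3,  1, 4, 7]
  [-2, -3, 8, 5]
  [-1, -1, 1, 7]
x^2 - 10*x + 25

The characteristic polynomial is χ_A(x) = (x - 5)^4, so the eigenvalues are known. The minimal polynomial is
  m_A(x) = Π_λ (x − λ)^{k_λ}
where k_λ is the size of the *largest* Jordan block for λ (equivalently, the smallest k with (A − λI)^k v = 0 for every generalised eigenvector v of λ).

  λ = 5: largest Jordan block has size 2, contributing (x − 5)^2

So m_A(x) = (x - 5)^2 = x^2 - 10*x + 25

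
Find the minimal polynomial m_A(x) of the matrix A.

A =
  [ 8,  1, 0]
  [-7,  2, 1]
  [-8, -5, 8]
x^3 - 18*x^2 + 108*x - 216

The characteristic polynomial is χ_A(x) = (x - 6)^3, so the eigenvalues are known. The minimal polynomial is
  m_A(x) = Π_λ (x − λ)^{k_λ}
where k_λ is the size of the *largest* Jordan block for λ (equivalently, the smallest k with (A − λI)^k v = 0 for every generalised eigenvector v of λ).

  λ = 6: largest Jordan block has size 3, contributing (x − 6)^3

So m_A(x) = (x - 6)^3 = x^3 - 18*x^2 + 108*x - 216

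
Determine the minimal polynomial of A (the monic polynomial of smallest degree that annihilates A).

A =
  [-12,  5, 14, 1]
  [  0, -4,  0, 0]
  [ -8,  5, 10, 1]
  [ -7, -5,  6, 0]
x^3 + 2*x^2 - 7*x + 4

The characteristic polynomial is χ_A(x) = (x - 1)^2*(x + 4)^2, so the eigenvalues are known. The minimal polynomial is
  m_A(x) = Π_λ (x − λ)^{k_λ}
where k_λ is the size of the *largest* Jordan block for λ (equivalently, the smallest k with (A − λI)^k v = 0 for every generalised eigenvector v of λ).

  λ = -4: largest Jordan block has size 1, contributing (x + 4)
  λ = 1: largest Jordan block has size 2, contributing (x − 1)^2

So m_A(x) = (x - 1)^2*(x + 4) = x^3 + 2*x^2 - 7*x + 4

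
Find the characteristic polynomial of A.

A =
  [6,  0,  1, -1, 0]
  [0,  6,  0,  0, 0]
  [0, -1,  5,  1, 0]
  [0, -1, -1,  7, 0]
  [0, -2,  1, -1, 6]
x^5 - 30*x^4 + 360*x^3 - 2160*x^2 + 6480*x - 7776

Expanding det(x·I − A) (e.g. by cofactor expansion or by noting that A is similar to its Jordan form J, which has the same characteristic polynomial as A) gives
  χ_A(x) = x^5 - 30*x^4 + 360*x^3 - 2160*x^2 + 6480*x - 7776
which factors as (x - 6)^5. The eigenvalues (with algebraic multiplicities) are λ = 6 with multiplicity 5.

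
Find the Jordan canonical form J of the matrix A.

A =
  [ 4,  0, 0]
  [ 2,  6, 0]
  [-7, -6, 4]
J_2(4) ⊕ J_1(6)

The characteristic polynomial is
  det(x·I − A) = x^3 - 14*x^2 + 64*x - 96 = (x - 6)*(x - 4)^2

Eigenvalues and multiplicities (the geometric multiplicity of λ is n − rank(A − λI), which equals the number of Jordan blocks for λ):
  λ = 4: algebraic multiplicity = 2, geometric multiplicity = 1
  λ = 6: algebraic multiplicity = 1, geometric multiplicity = 1

Determining the block sizes for each eigenvalue:
  λ = 4: one block (gm = 1), so the single block has size am = 2 → block sizes [2]
  λ = 6: one block (gm = 1), so the single block has size am = 1 → block sizes [1]

Assembling the blocks gives a Jordan form
J =
  [4, 1, 0]
  [0, 4, 0]
  [0, 0, 6]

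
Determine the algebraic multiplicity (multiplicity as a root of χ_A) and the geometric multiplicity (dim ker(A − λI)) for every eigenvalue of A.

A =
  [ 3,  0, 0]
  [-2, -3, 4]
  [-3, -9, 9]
λ = 3: alg = 3, geom = 2

Step 1 — factor the characteristic polynomial to read off the algebraic multiplicities:
  χ_A(x) = (x - 3)^3

Step 2 — compute geometric multiplicities via the rank-nullity identity g(λ) = n − rank(A − λI):
  rank(A − (3)·I) = 1, so dim ker(A − (3)·I) = n − 1 = 2

Summary:
  λ = 3: algebraic multiplicity = 3, geometric multiplicity = 2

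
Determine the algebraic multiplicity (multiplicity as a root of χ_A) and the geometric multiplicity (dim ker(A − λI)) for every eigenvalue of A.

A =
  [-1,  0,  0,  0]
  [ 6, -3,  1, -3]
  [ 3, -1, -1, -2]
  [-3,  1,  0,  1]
λ = -1: alg = 4, geom = 2

Step 1 — factor the characteristic polynomial to read off the algebraic multiplicities:
  χ_A(x) = (x + 1)^4

Step 2 — compute geometric multiplicities via the rank-nullity identity g(λ) = n − rank(A − λI):
  rank(A − (-1)·I) = 2, so dim ker(A − (-1)·I) = n − 2 = 2

Summary:
  λ = -1: algebraic multiplicity = 4, geometric multiplicity = 2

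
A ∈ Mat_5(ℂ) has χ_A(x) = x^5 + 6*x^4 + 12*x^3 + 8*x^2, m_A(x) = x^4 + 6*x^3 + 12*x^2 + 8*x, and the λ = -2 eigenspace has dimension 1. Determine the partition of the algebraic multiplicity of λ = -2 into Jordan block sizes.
Block sizes for λ = -2: [3]

Step 1 — from the characteristic polynomial, algebraic multiplicity of λ = -2 is 3. From dim ker(A − (-2)·I) = 1, there are exactly 1 Jordan blocks for λ = -2.
Step 2 — from the minimal polynomial, the factor (x + 2)^3 tells us the largest block for λ = -2 has size 3.
Step 3 — with total size 3, 1 blocks, and largest block 3, the block sizes (in nonincreasing order) are [3].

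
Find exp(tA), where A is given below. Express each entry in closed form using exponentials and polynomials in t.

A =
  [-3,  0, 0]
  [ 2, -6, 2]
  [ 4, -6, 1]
e^{tA} =
  [exp(-3*t), 0, 0]
  [2*exp(-2*t) - 2*exp(-3*t), -3*exp(-2*t) + 4*exp(-3*t), 2*exp(-2*t) - 2*exp(-3*t)]
  [4*exp(-2*t) - 4*exp(-3*t), -6*exp(-2*t) + 6*exp(-3*t), 4*exp(-2*t) - 3*exp(-3*t)]

Strategy: write A = P · J · P⁻¹ where J is a Jordan canonical form, so e^{tA} = P · e^{tJ} · P⁻¹, and e^{tJ} can be computed block-by-block.

A has Jordan form
J =
  [-3,  0,  0]
  [ 0, -3,  0]
  [ 0,  0, -2]
(up to reordering of blocks).

Per-block formulas:
  For a 1×1 block at λ = -2: exp(t · [-2]) = [e^(-2t)].
  For a 1×1 block at λ = -3: exp(t · [-3]) = [e^(-3t)].

After assembling e^{tJ} and conjugating by P, we get:

e^{tA} =
  [exp(-3*t), 0, 0]
  [2*exp(-2*t) - 2*exp(-3*t), -3*exp(-2*t) + 4*exp(-3*t), 2*exp(-2*t) - 2*exp(-3*t)]
  [4*exp(-2*t) - 4*exp(-3*t), -6*exp(-2*t) + 6*exp(-3*t), 4*exp(-2*t) - 3*exp(-3*t)]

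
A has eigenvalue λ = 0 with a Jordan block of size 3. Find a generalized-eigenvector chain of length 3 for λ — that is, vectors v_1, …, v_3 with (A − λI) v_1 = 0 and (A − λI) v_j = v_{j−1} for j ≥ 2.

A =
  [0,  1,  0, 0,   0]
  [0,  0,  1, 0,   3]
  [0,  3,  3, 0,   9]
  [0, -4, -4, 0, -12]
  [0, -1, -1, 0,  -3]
A Jordan chain for λ = 0 of length 3:
v_1 = (1, 0, 3, -4, -1)ᵀ
v_2 = (0, 1, 3, -4, -1)ᵀ
v_3 = (0, 0, 1, 0, 0)ᵀ

Let N = A − (0)·I. We want v_3 with N^3 v_3 = 0 but N^2 v_3 ≠ 0; then v_{j-1} := N · v_j for j = 3, …, 2.

Pick v_3 = (0, 0, 1, 0, 0)ᵀ.
Then v_2 = N · v_3 = (0, 1, 3, -4, -1)ᵀ.
Then v_1 = N · v_2 = (1, 0, 3, -4, -1)ᵀ.

Sanity check: (A − (0)·I) v_1 = (0, 0, 0, 0, 0)ᵀ = 0. ✓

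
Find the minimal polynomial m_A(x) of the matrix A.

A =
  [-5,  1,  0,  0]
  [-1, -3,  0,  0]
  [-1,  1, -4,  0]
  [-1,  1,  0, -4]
x^2 + 8*x + 16

The characteristic polynomial is χ_A(x) = (x + 4)^4, so the eigenvalues are known. The minimal polynomial is
  m_A(x) = Π_λ (x − λ)^{k_λ}
where k_λ is the size of the *largest* Jordan block for λ (equivalently, the smallest k with (A − λI)^k v = 0 for every generalised eigenvector v of λ).

  λ = -4: largest Jordan block has size 2, contributing (x + 4)^2

So m_A(x) = (x + 4)^2 = x^2 + 8*x + 16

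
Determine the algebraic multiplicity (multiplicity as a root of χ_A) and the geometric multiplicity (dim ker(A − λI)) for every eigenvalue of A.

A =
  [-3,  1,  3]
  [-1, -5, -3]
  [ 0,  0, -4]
λ = -4: alg = 3, geom = 2

Step 1 — factor the characteristic polynomial to read off the algebraic multiplicities:
  χ_A(x) = (x + 4)^3

Step 2 — compute geometric multiplicities via the rank-nullity identity g(λ) = n − rank(A − λI):
  rank(A − (-4)·I) = 1, so dim ker(A − (-4)·I) = n − 1 = 2

Summary:
  λ = -4: algebraic multiplicity = 3, geometric multiplicity = 2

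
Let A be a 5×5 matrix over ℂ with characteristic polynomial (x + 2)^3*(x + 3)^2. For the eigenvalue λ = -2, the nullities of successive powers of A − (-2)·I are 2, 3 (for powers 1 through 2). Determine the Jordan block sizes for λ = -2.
Block sizes for λ = -2: [2, 1]

From the dimensions of kernels of powers, the number of Jordan blocks of size at least j is d_j − d_{j−1} where d_j = dim ker(N^j) (with d_0 = 0). Computing the differences gives [2, 1].
The number of blocks of size exactly k is (#blocks of size ≥ k) − (#blocks of size ≥ k + 1), so the partition is: 1 block(s) of size 1, 1 block(s) of size 2.
In nonincreasing order the block sizes are [2, 1].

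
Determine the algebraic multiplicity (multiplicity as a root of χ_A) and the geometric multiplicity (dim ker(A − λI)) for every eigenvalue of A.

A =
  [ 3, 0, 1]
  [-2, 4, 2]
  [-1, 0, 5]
λ = 4: alg = 3, geom = 2

Step 1 — factor the characteristic polynomial to read off the algebraic multiplicities:
  χ_A(x) = (x - 4)^3

Step 2 — compute geometric multiplicities via the rank-nullity identity g(λ) = n − rank(A − λI):
  rank(A − (4)·I) = 1, so dim ker(A − (4)·I) = n − 1 = 2

Summary:
  λ = 4: algebraic multiplicity = 3, geometric multiplicity = 2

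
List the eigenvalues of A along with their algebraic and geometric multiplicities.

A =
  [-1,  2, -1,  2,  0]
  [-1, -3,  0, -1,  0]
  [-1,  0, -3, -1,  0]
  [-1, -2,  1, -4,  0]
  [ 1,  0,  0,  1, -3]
λ = -3: alg = 4, geom = 3; λ = -2: alg = 1, geom = 1

Step 1 — factor the characteristic polynomial to read off the algebraic multiplicities:
  χ_A(x) = (x + 2)*(x + 3)^4

Step 2 — compute geometric multiplicities via the rank-nullity identity g(λ) = n − rank(A − λI):
  rank(A − (-3)·I) = 2, so dim ker(A − (-3)·I) = n − 2 = 3
  rank(A − (-2)·I) = 4, so dim ker(A − (-2)·I) = n − 4 = 1

Summary:
  λ = -3: algebraic multiplicity = 4, geometric multiplicity = 3
  λ = -2: algebraic multiplicity = 1, geometric multiplicity = 1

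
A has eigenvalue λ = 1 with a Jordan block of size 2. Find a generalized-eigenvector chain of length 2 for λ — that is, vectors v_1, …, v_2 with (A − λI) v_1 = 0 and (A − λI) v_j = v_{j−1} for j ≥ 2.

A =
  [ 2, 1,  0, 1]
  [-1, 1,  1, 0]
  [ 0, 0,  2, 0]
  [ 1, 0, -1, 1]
A Jordan chain for λ = 1 of length 2:
v_1 = (0, -1, 0, 1)ᵀ
v_2 = (1, -1, 0, 0)ᵀ

Let N = A − (1)·I. We want v_2 with N^2 v_2 = 0 but N^1 v_2 ≠ 0; then v_{j-1} := N · v_j for j = 2, …, 2.

Pick v_2 = (1, -1, 0, 0)ᵀ.
Then v_1 = N · v_2 = (0, -1, 0, 1)ᵀ.

Sanity check: (A − (1)·I) v_1 = (0, 0, 0, 0)ᵀ = 0. ✓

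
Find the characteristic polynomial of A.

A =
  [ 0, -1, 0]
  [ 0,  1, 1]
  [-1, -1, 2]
x^3 - 3*x^2 + 3*x - 1

Expanding det(x·I − A) (e.g. by cofactor expansion or by noting that A is similar to its Jordan form J, which has the same characteristic polynomial as A) gives
  χ_A(x) = x^3 - 3*x^2 + 3*x - 1
which factors as (x - 1)^3. The eigenvalues (with algebraic multiplicities) are λ = 1 with multiplicity 3.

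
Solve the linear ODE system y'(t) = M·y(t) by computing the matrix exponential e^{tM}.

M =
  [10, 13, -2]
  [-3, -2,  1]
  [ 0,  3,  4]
e^{tM} =
  [-3*t^2*exp(4*t)/2 + 6*t*exp(4*t) + exp(4*t), -3*t^2*exp(4*t) + 13*t*exp(4*t), t^2*exp(4*t)/2 - 2*t*exp(4*t)]
  [-3*t*exp(4*t), -6*t*exp(4*t) + exp(4*t), t*exp(4*t)]
  [-9*t^2*exp(4*t)/2, -9*t^2*exp(4*t) + 3*t*exp(4*t), 3*t^2*exp(4*t)/2 + exp(4*t)]

Strategy: write M = P · J · P⁻¹ where J is a Jordan canonical form, so e^{tM} = P · e^{tJ} · P⁻¹, and e^{tJ} can be computed block-by-block.

M has Jordan form
J =
  [4, 1, 0]
  [0, 4, 1]
  [0, 0, 4]
(up to reordering of blocks).

Per-block formulas:
  For a 3×3 Jordan block J_3(4): exp(t · J_3(4)) = e^(4t)·(I + t·N + (t^2/2)·N^2), where N is the 3×3 nilpotent shift.

After assembling e^{tJ} and conjugating by P, we get:

e^{tM} =
  [-3*t^2*exp(4*t)/2 + 6*t*exp(4*t) + exp(4*t), -3*t^2*exp(4*t) + 13*t*exp(4*t), t^2*exp(4*t)/2 - 2*t*exp(4*t)]
  [-3*t*exp(4*t), -6*t*exp(4*t) + exp(4*t), t*exp(4*t)]
  [-9*t^2*exp(4*t)/2, -9*t^2*exp(4*t) + 3*t*exp(4*t), 3*t^2*exp(4*t)/2 + exp(4*t)]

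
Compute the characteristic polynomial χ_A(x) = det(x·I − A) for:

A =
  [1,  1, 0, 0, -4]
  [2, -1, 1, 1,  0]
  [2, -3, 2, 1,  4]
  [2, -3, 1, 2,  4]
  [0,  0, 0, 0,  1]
x^5 - 5*x^4 + 10*x^3 - 10*x^2 + 5*x - 1

Expanding det(x·I − A) (e.g. by cofactor expansion or by noting that A is similar to its Jordan form J, which has the same characteristic polynomial as A) gives
  χ_A(x) = x^5 - 5*x^4 + 10*x^3 - 10*x^2 + 5*x - 1
which factors as (x - 1)^5. The eigenvalues (with algebraic multiplicities) are λ = 1 with multiplicity 5.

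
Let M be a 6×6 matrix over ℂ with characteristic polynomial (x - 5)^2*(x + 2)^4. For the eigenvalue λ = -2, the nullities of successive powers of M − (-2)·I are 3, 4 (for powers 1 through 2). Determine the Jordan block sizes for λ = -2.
Block sizes for λ = -2: [2, 1, 1]

From the dimensions of kernels of powers, the number of Jordan blocks of size at least j is d_j − d_{j−1} where d_j = dim ker(N^j) (with d_0 = 0). Computing the differences gives [3, 1].
The number of blocks of size exactly k is (#blocks of size ≥ k) − (#blocks of size ≥ k + 1), so the partition is: 2 block(s) of size 1, 1 block(s) of size 2.
In nonincreasing order the block sizes are [2, 1, 1].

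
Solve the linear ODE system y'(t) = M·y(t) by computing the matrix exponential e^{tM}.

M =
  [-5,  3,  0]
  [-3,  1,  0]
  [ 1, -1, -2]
e^{tM} =
  [-3*t*exp(-2*t) + exp(-2*t), 3*t*exp(-2*t), 0]
  [-3*t*exp(-2*t), 3*t*exp(-2*t) + exp(-2*t), 0]
  [t*exp(-2*t), -t*exp(-2*t), exp(-2*t)]

Strategy: write M = P · J · P⁻¹ where J is a Jordan canonical form, so e^{tM} = P · e^{tJ} · P⁻¹, and e^{tJ} can be computed block-by-block.

M has Jordan form
J =
  [-2,  1,  0]
  [ 0, -2,  0]
  [ 0,  0, -2]
(up to reordering of blocks).

Per-block formulas:
  For a 1×1 block at λ = -2: exp(t · [-2]) = [e^(-2t)].
  For a 2×2 Jordan block J_2(-2): exp(t · J_2(-2)) = e^(-2t)·(I + t·N), where N is the 2×2 nilpotent shift.

After assembling e^{tJ} and conjugating by P, we get:

e^{tM} =
  [-3*t*exp(-2*t) + exp(-2*t), 3*t*exp(-2*t), 0]
  [-3*t*exp(-2*t), 3*t*exp(-2*t) + exp(-2*t), 0]
  [t*exp(-2*t), -t*exp(-2*t), exp(-2*t)]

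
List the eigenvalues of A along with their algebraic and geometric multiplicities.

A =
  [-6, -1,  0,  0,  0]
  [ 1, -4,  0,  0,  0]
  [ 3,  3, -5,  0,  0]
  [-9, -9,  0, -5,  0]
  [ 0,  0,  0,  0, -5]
λ = -5: alg = 5, geom = 4

Step 1 — factor the characteristic polynomial to read off the algebraic multiplicities:
  χ_A(x) = (x + 5)^5

Step 2 — compute geometric multiplicities via the rank-nullity identity g(λ) = n − rank(A − λI):
  rank(A − (-5)·I) = 1, so dim ker(A − (-5)·I) = n − 1 = 4

Summary:
  λ = -5: algebraic multiplicity = 5, geometric multiplicity = 4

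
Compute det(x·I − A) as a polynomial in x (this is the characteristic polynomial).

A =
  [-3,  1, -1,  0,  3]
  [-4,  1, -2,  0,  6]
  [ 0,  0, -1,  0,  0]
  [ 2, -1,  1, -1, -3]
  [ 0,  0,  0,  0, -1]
x^5 + 5*x^4 + 10*x^3 + 10*x^2 + 5*x + 1

Expanding det(x·I − A) (e.g. by cofactor expansion or by noting that A is similar to its Jordan form J, which has the same characteristic polynomial as A) gives
  χ_A(x) = x^5 + 5*x^4 + 10*x^3 + 10*x^2 + 5*x + 1
which factors as (x + 1)^5. The eigenvalues (with algebraic multiplicities) are λ = -1 with multiplicity 5.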